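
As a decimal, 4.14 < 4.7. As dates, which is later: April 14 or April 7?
April 14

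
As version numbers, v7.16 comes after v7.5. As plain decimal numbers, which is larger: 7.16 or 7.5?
7.5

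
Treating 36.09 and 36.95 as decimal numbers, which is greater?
36.95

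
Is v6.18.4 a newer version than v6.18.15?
No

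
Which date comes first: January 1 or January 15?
January 1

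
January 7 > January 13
False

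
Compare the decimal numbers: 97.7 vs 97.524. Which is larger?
97.7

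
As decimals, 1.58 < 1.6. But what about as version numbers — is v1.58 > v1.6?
True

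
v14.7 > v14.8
False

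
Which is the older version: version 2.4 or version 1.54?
version 1.54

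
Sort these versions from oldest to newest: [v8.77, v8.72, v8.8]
[v8.8, v8.72, v8.77]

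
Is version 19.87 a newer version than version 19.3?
Yes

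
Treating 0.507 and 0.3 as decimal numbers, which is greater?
0.507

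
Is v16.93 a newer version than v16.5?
Yes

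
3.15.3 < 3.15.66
True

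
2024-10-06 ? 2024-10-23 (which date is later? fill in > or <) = <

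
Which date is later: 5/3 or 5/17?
5/17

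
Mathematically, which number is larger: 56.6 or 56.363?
56.6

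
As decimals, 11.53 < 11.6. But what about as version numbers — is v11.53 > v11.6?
True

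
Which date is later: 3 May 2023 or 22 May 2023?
22 May 2023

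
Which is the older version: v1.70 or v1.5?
v1.5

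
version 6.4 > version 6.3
True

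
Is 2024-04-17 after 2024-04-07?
Yes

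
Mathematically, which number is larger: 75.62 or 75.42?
75.62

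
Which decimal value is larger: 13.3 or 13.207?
13.3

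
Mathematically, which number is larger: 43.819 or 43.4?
43.819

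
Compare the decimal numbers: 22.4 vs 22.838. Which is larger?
22.838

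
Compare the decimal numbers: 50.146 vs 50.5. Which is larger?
50.5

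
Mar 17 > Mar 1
True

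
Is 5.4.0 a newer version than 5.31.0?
No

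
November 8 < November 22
True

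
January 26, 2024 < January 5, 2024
False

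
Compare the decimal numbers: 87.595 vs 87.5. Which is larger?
87.595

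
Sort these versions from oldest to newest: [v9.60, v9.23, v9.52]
[v9.23, v9.52, v9.60]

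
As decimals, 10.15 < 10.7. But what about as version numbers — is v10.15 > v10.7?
True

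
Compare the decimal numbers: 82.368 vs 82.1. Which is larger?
82.368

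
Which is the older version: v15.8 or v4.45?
v4.45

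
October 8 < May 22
False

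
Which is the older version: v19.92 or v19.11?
v19.11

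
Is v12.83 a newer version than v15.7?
No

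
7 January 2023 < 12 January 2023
True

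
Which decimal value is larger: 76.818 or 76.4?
76.818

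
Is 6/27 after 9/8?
No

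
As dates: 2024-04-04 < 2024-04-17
True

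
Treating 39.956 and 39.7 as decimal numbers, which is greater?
39.956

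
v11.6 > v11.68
False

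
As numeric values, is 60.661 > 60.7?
False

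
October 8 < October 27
True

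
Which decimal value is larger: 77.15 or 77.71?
77.71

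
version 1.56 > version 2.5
False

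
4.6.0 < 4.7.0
True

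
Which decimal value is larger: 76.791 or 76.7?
76.791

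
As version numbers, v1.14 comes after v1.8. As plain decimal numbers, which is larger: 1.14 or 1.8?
1.8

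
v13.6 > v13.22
False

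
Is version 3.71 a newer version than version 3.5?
Yes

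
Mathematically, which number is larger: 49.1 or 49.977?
49.977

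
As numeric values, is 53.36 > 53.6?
False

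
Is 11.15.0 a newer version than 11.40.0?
No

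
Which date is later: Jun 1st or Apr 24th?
Jun 1st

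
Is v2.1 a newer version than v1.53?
Yes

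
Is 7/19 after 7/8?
Yes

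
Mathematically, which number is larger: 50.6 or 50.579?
50.6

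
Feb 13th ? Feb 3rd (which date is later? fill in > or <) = >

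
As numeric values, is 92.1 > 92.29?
False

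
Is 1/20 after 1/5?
Yes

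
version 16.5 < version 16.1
False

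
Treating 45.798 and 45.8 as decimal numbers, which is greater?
45.8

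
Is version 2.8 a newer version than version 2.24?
No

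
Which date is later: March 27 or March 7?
March 27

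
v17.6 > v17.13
False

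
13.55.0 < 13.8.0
False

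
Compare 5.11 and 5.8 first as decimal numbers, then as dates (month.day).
As decimals: 5.11 < 5.8. As dates: 5/11 is later than 5/8 (day 11 > day 8).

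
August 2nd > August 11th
False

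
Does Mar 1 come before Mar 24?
Yes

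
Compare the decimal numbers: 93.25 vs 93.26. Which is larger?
93.26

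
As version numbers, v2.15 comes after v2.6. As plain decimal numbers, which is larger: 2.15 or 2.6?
2.6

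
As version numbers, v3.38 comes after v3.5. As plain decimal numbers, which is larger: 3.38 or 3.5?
3.5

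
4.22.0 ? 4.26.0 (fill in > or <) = <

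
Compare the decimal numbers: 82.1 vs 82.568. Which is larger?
82.568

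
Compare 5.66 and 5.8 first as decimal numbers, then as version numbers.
As decimals: 5.66 < 5.8. As versions: v5.66 > v5.8 (minor version 66 > 8).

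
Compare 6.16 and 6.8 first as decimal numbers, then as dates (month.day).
As decimals: 6.16 < 6.8. As dates: 6/16 is later than 6/8 (day 16 > day 8).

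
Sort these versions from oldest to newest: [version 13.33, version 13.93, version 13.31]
[version 13.31, version 13.33, version 13.93]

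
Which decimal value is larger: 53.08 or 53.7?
53.7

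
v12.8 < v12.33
True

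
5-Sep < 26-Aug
False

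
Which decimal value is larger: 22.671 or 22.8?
22.8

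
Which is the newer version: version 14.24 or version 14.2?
version 14.24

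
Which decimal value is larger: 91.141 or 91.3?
91.3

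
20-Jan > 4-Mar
False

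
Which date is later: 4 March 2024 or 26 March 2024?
26 March 2024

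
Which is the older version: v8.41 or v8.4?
v8.4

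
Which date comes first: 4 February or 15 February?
4 February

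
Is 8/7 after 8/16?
No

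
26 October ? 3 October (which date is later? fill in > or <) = >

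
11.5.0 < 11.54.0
True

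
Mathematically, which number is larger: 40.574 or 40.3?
40.574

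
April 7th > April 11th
False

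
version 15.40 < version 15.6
False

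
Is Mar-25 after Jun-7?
No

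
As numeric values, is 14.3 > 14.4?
False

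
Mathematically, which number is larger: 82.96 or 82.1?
82.96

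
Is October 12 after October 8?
Yes. Day 12 comes after day 8 in October — this is a date comparison, not a decimal one (the decimal 10.12 would be smaller than 10.8).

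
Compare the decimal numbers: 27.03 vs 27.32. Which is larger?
27.32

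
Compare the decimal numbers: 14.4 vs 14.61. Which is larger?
14.61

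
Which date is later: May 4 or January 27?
May 4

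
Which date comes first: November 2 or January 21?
January 21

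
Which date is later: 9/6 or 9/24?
9/24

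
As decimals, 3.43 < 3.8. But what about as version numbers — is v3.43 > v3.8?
True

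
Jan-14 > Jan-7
True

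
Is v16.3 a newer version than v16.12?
No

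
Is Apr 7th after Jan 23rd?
Yes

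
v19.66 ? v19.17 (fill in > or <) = >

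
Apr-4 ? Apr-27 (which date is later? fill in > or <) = <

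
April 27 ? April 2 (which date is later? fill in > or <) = >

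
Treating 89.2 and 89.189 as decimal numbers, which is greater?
89.2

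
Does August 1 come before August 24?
Yes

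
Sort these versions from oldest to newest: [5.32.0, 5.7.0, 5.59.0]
[5.7.0, 5.32.0, 5.59.0]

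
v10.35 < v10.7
False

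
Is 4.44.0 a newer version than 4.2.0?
Yes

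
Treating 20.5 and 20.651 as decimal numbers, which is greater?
20.651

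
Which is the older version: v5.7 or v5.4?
v5.4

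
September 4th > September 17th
False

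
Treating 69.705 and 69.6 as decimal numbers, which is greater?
69.705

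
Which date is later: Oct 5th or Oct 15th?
Oct 15th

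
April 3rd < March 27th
False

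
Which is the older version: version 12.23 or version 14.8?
version 12.23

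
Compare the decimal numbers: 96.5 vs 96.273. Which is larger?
96.5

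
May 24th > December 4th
False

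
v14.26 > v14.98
False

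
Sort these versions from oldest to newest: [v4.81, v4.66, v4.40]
[v4.40, v4.66, v4.81]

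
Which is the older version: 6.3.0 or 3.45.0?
3.45.0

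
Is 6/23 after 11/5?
No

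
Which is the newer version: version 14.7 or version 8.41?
version 14.7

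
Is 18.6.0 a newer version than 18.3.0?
Yes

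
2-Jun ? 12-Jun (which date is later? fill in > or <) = <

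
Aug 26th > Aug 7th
True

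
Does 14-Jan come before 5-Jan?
No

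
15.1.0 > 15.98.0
False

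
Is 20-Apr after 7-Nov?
No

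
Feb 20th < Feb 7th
False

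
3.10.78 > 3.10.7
True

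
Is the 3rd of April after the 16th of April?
No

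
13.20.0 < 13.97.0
True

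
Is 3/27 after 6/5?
No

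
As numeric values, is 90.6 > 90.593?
True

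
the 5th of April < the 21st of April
True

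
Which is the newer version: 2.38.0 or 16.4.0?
16.4.0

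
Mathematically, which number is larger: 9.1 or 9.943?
9.943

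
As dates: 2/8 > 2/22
False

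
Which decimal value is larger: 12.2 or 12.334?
12.334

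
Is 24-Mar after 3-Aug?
No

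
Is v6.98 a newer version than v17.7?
No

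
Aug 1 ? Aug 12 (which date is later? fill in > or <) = <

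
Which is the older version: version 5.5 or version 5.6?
version 5.5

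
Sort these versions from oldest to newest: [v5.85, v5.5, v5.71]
[v5.5, v5.71, v5.85]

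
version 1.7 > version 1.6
True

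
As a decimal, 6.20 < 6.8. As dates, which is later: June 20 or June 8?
June 20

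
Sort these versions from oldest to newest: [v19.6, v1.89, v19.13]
[v1.89, v19.6, v19.13]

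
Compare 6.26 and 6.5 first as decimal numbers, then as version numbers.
As decimals: 6.26 < 6.5. As versions: v6.26 > v6.5 (minor version 26 > 5).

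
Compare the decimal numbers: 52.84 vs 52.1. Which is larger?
52.84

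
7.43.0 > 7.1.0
True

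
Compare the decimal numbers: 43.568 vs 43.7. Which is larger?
43.7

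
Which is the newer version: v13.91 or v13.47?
v13.91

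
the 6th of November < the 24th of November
True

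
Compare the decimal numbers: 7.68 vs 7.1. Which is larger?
7.68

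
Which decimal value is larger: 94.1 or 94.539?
94.539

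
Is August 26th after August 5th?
Yes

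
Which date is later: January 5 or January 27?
January 27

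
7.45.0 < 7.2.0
False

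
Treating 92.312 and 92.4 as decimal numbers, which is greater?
92.4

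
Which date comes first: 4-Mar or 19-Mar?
4-Mar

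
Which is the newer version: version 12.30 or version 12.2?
version 12.30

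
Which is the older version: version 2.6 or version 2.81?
version 2.6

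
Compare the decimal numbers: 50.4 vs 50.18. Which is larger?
50.4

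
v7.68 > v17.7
False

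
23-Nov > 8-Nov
True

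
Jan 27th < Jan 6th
False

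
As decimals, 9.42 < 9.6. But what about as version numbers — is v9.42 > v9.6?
True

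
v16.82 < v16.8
False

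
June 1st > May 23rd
True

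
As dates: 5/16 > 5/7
True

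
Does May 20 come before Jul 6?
Yes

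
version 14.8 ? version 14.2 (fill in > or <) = >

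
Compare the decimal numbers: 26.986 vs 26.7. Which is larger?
26.986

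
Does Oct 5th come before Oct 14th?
Yes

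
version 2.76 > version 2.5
True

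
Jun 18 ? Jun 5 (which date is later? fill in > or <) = >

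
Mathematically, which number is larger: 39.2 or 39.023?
39.2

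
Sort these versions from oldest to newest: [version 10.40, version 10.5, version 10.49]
[version 10.5, version 10.40, version 10.49]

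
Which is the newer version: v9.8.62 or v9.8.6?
v9.8.62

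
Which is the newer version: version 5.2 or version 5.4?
version 5.4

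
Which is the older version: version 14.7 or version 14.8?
version 14.7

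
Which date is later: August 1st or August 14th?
August 14th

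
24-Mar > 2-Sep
False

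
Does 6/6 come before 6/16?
Yes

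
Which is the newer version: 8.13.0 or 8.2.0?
8.13.0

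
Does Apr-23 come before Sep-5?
Yes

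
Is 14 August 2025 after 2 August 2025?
Yes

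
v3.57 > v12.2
False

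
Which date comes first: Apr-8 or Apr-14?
Apr-8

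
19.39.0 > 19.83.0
False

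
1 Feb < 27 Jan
False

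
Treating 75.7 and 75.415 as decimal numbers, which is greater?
75.7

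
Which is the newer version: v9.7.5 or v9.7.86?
v9.7.86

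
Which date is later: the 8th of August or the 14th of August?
the 14th of August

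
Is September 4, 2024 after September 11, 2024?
No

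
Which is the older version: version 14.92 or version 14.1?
version 14.1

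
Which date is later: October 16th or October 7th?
October 16th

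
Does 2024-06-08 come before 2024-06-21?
Yes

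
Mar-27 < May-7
True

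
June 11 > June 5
True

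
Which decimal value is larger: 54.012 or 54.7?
54.7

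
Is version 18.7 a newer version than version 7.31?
Yes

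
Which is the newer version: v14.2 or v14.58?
v14.58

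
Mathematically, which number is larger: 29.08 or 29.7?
29.7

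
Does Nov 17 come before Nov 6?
No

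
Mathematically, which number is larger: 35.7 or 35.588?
35.7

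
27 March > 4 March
True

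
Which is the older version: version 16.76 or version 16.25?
version 16.25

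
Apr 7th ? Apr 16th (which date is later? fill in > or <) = <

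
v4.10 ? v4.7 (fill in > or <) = >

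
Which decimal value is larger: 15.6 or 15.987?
15.987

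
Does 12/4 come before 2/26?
No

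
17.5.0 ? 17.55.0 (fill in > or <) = <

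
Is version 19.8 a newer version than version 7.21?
Yes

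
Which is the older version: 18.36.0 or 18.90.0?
18.36.0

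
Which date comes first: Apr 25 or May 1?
Apr 25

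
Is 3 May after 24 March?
Yes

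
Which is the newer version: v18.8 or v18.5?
v18.8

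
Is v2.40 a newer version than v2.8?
Yes. Version numbers are compared segment by segment as integers, not as decimals: minor version 40 > 8, so v2.40 > v2.8 (even though the decimal 2.40 < 2.8).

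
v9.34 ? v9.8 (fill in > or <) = >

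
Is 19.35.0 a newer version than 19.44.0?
No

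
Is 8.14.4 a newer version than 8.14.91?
No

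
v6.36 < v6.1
False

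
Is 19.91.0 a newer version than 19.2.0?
Yes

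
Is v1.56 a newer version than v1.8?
Yes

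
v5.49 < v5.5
False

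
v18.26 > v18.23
True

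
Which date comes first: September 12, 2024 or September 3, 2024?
September 3, 2024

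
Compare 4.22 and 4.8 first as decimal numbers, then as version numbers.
As decimals: 4.22 < 4.8. As versions: v4.22 > v4.8 (minor version 22 > 8).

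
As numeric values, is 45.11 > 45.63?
False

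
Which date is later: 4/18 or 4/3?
4/18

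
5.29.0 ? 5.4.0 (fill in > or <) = >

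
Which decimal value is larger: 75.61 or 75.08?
75.61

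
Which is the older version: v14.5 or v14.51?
v14.5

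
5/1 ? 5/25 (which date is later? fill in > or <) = <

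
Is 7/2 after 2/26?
Yes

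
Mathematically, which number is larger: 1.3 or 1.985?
1.985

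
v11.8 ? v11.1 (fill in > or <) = >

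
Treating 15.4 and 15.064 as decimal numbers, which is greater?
15.4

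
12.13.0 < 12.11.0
False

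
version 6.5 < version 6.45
True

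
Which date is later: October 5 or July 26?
October 5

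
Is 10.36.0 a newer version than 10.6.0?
Yes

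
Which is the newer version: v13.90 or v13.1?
v13.90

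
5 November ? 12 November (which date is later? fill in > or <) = <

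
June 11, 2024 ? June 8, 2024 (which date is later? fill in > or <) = >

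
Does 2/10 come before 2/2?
No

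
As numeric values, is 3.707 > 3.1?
True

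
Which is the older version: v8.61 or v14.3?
v8.61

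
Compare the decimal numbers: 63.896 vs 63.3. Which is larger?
63.896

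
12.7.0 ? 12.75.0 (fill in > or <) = <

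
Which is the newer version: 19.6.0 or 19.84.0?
19.84.0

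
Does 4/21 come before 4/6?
No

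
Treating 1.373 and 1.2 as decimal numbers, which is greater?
1.373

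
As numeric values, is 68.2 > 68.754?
False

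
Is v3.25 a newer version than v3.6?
Yes. Version numbers are compared segment by segment as integers, not as decimals: minor version 25 > 6, so v3.25 > v3.6 (even though the decimal 3.25 < 3.6).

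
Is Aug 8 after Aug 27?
No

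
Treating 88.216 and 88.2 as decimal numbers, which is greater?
88.216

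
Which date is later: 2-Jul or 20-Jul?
20-Jul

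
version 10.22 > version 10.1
True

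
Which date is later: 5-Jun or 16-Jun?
16-Jun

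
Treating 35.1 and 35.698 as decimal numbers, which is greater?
35.698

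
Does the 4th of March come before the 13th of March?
Yes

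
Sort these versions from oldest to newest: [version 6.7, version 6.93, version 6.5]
[version 6.5, version 6.7, version 6.93]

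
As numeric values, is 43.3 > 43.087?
True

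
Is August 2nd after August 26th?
No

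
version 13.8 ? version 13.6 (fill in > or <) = >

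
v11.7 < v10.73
False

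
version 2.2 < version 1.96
False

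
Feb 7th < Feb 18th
True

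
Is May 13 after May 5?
Yes. Day 13 comes after day 5 in May — this is a date comparison, not a decimal one (the decimal 5.13 would be smaller than 5.5).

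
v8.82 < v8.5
False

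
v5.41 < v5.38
False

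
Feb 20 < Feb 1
False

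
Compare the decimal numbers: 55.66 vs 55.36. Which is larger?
55.66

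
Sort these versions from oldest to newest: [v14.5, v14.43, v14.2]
[v14.2, v14.5, v14.43]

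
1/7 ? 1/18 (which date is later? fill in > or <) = <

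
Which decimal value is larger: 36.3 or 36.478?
36.478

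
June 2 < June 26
True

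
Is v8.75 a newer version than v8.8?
Yes. Version numbers are compared segment by segment as integers, not as decimals: minor version 75 > 8, so v8.75 > v8.8 (even though the decimal 8.75 < 8.8).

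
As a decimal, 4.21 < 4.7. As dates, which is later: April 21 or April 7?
April 21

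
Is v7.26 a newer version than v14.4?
No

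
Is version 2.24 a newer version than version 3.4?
No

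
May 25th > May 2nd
True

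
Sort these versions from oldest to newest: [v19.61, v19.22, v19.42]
[v19.22, v19.42, v19.61]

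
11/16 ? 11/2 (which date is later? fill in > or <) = >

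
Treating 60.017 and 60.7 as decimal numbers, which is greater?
60.7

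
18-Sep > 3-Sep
True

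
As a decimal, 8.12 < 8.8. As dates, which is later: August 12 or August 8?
August 12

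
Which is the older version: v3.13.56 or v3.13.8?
v3.13.8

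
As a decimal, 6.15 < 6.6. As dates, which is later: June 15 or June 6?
June 15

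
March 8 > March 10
False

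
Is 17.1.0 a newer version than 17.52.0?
No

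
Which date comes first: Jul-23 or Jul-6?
Jul-6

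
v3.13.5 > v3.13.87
False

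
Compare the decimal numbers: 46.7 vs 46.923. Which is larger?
46.923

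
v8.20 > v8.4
True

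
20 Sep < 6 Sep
False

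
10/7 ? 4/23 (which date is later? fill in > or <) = >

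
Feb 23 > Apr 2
False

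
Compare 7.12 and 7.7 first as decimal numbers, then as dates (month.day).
As decimals: 7.12 < 7.7. As dates: 7/12 is later than 7/7 (day 12 > day 7).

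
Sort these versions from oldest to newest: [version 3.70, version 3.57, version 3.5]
[version 3.5, version 3.57, version 3.70]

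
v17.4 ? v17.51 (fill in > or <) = <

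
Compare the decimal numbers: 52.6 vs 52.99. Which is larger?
52.99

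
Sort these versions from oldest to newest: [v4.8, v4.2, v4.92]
[v4.2, v4.8, v4.92]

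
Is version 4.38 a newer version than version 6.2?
No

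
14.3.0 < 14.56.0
True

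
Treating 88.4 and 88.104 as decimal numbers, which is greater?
88.4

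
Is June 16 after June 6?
Yes. Day 16 comes after day 6 in June — this is a date comparison, not a decimal one (the decimal 6.16 would be smaller than 6.6).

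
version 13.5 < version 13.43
True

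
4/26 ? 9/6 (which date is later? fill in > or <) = <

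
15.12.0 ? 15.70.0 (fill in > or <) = <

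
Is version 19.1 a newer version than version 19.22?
No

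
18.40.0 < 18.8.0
False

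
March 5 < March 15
True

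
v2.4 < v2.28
True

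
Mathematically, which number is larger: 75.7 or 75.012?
75.7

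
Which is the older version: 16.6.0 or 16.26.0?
16.6.0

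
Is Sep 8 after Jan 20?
Yes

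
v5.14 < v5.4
False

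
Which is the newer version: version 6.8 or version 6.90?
version 6.90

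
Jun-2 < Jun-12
True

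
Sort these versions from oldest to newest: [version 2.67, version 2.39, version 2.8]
[version 2.8, version 2.39, version 2.67]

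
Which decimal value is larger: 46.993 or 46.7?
46.993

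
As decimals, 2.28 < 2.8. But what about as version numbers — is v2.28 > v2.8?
True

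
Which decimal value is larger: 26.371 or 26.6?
26.6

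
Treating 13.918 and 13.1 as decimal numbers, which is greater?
13.918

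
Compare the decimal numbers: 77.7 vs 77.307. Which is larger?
77.7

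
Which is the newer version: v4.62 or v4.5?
v4.62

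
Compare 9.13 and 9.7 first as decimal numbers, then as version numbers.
As decimals: 9.13 < 9.7. As versions: v9.13 > v9.7 (minor version 13 > 7).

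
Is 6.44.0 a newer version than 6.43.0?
Yes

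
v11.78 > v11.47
True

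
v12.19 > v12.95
False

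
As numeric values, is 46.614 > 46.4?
True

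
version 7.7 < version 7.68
True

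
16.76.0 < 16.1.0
False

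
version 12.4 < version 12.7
True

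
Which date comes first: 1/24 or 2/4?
1/24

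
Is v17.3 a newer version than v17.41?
No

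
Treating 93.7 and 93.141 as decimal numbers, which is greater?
93.7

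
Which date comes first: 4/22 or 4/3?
4/3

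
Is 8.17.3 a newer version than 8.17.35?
No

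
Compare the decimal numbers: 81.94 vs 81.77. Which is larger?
81.94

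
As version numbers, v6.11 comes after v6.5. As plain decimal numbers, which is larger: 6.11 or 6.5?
6.5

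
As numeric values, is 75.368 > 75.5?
False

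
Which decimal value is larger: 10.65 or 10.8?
10.8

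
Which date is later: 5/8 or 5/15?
5/15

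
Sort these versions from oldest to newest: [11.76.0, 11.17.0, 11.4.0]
[11.4.0, 11.17.0, 11.76.0]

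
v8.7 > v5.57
True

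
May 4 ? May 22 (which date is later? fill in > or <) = <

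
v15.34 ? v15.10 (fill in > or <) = >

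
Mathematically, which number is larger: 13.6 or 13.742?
13.742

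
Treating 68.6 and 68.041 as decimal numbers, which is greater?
68.6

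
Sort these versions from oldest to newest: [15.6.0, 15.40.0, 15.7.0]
[15.6.0, 15.7.0, 15.40.0]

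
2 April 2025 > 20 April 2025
False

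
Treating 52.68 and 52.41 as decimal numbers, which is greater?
52.68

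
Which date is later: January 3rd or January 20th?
January 20th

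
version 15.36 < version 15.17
False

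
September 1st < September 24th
True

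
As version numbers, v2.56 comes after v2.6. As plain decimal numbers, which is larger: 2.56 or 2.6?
2.6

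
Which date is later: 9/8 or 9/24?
9/24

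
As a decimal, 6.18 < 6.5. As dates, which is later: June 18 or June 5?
June 18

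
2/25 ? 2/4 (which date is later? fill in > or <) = >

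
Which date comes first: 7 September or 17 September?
7 September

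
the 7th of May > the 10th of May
False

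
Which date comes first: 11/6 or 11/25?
11/6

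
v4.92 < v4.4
False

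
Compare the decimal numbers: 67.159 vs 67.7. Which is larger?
67.7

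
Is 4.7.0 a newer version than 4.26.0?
No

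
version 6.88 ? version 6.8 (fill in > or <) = >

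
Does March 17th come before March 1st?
No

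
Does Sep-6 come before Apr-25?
No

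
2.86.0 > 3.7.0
False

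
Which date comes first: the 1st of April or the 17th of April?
the 1st of April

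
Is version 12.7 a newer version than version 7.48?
Yes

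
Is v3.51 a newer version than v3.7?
Yes. Version numbers are compared segment by segment as integers, not as decimals: minor version 51 > 7, so v3.51 > v3.7 (even though the decimal 3.51 < 3.7).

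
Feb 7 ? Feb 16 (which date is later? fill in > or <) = <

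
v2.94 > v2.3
True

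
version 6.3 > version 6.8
False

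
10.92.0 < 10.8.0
False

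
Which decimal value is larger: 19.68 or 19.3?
19.68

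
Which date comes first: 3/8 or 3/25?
3/8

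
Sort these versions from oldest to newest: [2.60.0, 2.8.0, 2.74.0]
[2.8.0, 2.60.0, 2.74.0]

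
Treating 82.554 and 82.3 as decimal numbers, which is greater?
82.554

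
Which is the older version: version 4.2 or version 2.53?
version 2.53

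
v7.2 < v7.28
True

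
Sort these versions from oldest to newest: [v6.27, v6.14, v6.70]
[v6.14, v6.27, v6.70]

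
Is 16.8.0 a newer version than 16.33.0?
No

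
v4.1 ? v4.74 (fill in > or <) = <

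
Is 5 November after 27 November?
No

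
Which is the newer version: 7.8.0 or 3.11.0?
7.8.0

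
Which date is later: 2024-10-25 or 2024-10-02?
2024-10-25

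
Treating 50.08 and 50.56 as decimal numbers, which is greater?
50.56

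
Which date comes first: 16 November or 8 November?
8 November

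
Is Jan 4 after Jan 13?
No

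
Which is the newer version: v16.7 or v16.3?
v16.7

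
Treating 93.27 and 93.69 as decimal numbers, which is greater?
93.69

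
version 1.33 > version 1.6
True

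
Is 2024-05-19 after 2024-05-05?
Yes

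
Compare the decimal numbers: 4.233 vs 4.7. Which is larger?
4.7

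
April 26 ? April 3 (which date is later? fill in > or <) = >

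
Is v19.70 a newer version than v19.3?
Yes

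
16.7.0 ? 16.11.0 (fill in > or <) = <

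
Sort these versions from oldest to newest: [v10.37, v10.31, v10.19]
[v10.19, v10.31, v10.37]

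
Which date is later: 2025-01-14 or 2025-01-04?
2025-01-14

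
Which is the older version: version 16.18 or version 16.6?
version 16.6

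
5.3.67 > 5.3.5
True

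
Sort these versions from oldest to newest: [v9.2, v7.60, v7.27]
[v7.27, v7.60, v9.2]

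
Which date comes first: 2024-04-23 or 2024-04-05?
2024-04-05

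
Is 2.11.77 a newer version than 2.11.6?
Yes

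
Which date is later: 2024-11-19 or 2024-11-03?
2024-11-19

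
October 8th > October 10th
False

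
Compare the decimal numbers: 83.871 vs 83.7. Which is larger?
83.871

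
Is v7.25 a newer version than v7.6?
Yes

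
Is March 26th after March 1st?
Yes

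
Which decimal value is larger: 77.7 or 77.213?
77.7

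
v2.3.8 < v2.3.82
True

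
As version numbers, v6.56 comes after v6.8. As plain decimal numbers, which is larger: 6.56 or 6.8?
6.8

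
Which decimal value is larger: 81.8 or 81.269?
81.8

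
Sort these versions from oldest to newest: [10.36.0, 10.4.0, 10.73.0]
[10.4.0, 10.36.0, 10.73.0]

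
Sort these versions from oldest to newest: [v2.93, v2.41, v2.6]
[v2.6, v2.41, v2.93]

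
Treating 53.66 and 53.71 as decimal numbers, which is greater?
53.71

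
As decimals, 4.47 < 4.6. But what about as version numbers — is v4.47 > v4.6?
True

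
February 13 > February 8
True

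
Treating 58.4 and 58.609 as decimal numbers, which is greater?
58.609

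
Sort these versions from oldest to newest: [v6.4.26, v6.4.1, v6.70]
[v6.4.1, v6.4.26, v6.70]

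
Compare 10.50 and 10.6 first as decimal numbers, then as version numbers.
As decimals: 10.50 < 10.6. As versions: v10.50 > v10.6 (minor version 50 > 6).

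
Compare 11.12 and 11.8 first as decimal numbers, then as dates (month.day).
As decimals: 11.12 < 11.8. As dates: 11/12 is later than 11/8 (day 12 > day 8).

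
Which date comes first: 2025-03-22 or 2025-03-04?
2025-03-04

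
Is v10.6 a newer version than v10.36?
No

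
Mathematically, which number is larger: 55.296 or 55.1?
55.296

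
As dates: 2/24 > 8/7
False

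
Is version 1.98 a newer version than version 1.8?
Yes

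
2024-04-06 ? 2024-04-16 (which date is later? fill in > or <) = <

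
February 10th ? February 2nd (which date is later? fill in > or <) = >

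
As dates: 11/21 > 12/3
False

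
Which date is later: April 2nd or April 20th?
April 20th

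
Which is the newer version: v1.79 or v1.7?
v1.79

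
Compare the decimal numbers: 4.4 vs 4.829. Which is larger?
4.829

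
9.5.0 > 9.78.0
False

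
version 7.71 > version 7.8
True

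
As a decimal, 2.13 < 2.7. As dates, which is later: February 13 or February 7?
February 13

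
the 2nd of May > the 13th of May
False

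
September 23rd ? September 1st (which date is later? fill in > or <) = >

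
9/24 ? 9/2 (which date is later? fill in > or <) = >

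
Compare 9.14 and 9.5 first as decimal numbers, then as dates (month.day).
As decimals: 9.14 < 9.5. As dates: 9/14 is later than 9/5 (day 14 > day 5).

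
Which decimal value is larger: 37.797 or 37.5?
37.797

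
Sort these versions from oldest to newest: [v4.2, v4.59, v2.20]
[v2.20, v4.2, v4.59]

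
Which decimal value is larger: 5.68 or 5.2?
5.68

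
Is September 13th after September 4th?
Yes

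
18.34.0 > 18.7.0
True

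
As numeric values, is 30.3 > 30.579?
False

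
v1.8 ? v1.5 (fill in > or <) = >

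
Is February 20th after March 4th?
No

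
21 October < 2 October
False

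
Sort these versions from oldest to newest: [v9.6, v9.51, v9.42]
[v9.6, v9.42, v9.51]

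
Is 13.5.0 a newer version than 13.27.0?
No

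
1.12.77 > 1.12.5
True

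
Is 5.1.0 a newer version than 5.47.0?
No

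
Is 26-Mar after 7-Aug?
No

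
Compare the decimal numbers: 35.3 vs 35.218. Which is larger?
35.3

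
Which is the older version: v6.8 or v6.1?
v6.1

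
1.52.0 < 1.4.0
False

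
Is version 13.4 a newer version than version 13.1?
Yes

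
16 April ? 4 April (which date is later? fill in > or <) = >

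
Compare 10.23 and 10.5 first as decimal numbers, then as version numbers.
As decimals: 10.23 < 10.5. As versions: v10.23 > v10.5 (minor version 23 > 5).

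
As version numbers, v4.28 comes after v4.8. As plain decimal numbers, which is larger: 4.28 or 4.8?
4.8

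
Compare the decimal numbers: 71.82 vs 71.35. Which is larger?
71.82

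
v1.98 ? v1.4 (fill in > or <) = >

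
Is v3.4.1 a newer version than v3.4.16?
No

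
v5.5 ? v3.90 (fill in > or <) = >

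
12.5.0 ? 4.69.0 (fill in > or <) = >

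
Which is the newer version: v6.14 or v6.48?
v6.48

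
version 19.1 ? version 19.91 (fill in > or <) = <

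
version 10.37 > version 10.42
False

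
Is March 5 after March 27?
No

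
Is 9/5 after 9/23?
No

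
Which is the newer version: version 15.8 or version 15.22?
version 15.22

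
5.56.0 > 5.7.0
True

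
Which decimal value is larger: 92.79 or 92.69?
92.79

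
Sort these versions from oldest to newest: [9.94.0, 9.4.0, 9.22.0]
[9.4.0, 9.22.0, 9.94.0]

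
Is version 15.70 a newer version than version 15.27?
Yes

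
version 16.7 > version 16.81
False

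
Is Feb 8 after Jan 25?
Yes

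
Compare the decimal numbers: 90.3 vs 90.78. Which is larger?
90.78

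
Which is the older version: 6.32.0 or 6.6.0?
6.6.0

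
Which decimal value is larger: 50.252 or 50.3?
50.3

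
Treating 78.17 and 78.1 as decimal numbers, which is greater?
78.17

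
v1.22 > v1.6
True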